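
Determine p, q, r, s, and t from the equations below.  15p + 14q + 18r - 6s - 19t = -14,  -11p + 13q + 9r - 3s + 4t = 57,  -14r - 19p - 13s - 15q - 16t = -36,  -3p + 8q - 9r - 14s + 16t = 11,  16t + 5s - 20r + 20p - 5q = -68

p = -2, q = 0, r = 3, s = 0, t = 2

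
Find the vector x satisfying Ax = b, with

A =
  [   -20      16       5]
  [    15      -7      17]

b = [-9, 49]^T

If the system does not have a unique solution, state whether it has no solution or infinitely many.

Row-reduce:
R1 ← R1 / (-20).
R2 ← R2 − 15·R1.
R2 ← R2 / (5).
R1 ← R1 + 4/5·R2.
Rank is 2 with 3 unknowns, leaving x_3 free.

infinitely many solutions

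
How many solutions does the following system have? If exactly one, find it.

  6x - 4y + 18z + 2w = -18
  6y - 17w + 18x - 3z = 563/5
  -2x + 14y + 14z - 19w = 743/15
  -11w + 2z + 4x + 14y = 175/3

x = 14/5, y = 6/5, z = -4/3, w = -3

Row-reduce the augmented matrix:
R1 ← R1 / (6).
R2 ← R2 − 18·R1.
R3 ← R3 + 2·R1.
R4 ← R4 − 4·R1.
R2 ← R2 / (18).
R1 ← R1 + 2/3·R2.
R3 ← R3 − 38/3·R2.
R4 ← R4 − 50/3·R2.
R3 ← R3 / (541/9).
R1 ← R1 − 8/9·R3.
R2 ← R2 + 19/6·R3.
R4 ← R4 − 385/9·R3.
R4 ← R4 / (5676/541).
R1 ← R1 + 790/1623·R4.
R2 ← R2 + 1505/1082·R4.
R3 ← R3 + 58/1623·R4.
Reading off the reduced rows gives x = 14/5, y = 6/5, z = -4/3, w = -3.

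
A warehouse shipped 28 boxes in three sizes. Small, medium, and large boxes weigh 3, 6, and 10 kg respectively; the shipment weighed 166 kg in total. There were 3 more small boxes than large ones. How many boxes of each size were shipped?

small boxes: 10, medium boxes: 11, large boxes: 7

Let s = small boxes, m = medium boxes, l = large boxes.
  s + m + l = 28
  3s + 6m + 10l = 166
  -l + s = 3
Row-reduce the augmented matrix:
R2 ← R2 − 3·R1.
R3 ← R3 − 1·R1.
R2 ← R2 / (3).
R1 ← R1 − 1·R2.
R3 ← R3 + 1·R2.
R3 ← R3 / (1/3).
R1 ← R1 + 4/3·R3.
R2 ← R2 − 7/3·R3.
Reading off the reduced rows gives s = 10, m = 11, l = 7.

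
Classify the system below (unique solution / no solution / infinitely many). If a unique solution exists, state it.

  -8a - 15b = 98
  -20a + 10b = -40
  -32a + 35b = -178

a = -1, b = -6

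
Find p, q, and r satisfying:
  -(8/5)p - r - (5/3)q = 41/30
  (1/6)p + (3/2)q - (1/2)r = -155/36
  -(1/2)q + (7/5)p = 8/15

p = -1/3, q = -2, r = 5/2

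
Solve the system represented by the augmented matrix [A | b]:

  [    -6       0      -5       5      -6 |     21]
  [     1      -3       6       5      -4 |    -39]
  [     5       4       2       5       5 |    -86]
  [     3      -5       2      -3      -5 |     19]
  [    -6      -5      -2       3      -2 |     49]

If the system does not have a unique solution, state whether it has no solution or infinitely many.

Row-reduce the augmented matrix:
R1 ← R1 / (-6).
R2 ← R2 − 1·R1.
R3 ← R3 − 5·R1.
R4 ← R4 − 3·R1.
R5 ← R5 + 6·R1.
R2 ← R2 / (-3).
R3 ← R3 − 4·R2.
R4 ← R4 + 5·R2.
R5 ← R5 + 5·R2.
R3 ← R3 / (85/18).
R1 ← R1 − 5/6·R3.
R2 ← R2 + 31/18·R3.
R4 ← R4 + 82/9·R3.
R5 ← R5 + 101/18·R3.
R4 ← R4 / (382/17).
R1 ← R1 + 65/17·R4.
R2 ← R2 − 72/17·R4.
R3 ← R3 − 61/17·R4.
R5 ← R5 − 143/17·R4.
R5 ← R5 / (3477/382).
R1 ← R1 − 17/382·R5.
R2 ← R2 − 305/191·R5.
R3 ← R3 − 225/382·R5.
R4 ← R4 + 213/382·R5.
Reading off the reduced rows gives x_1 = -6, x_2 = -5, x_3 = -3, x_4 = -6, x_5 = 0.

x_1 = -6, x_2 = -5, x_3 = -3, x_4 = -6, x_5 = 0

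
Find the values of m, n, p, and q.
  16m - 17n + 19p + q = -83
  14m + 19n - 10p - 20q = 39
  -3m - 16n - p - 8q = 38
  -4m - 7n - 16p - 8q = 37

m = -5, n = 1, p = 1, q = -5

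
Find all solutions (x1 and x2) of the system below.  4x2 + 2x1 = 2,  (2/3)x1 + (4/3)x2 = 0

no solution

Row-reduce:
R1 ← R1 / (2).
R2 ← R2 − 2/3·R1.
Row 2 reduces to 0 = -2/3, a contradiction. The system is inconsistent.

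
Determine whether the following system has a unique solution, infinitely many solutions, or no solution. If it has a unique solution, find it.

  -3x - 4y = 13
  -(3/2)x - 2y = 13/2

Row-reduce:
R1 ← R1 / (-3).
R2 ← R2 + 3/2·R1.
Rank is 1 with 2 unknowns, leaving y free.

infinitely many solutions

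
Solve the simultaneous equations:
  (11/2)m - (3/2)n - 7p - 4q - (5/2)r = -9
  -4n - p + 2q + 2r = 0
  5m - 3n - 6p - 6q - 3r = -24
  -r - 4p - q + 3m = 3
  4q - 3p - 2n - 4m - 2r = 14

infinitely many solutions

Row-reduce:
R1 ← R1 / (11/2).
R3 ← R3 − 5·R1.
R4 ← R4 − 3·R1.
R5 ← R5 + 4·R1.
R2 ← R2 / (-4).
R1 ← R1 + 3/11·R2.
R3 ← R3 + 18/11·R2.
R4 ← R4 − 9/11·R2.
R5 ← R5 + 34/11·R2.
R3 ← R3 / (17/22).
R1 ← R1 + 53/44·R3.
R2 ← R2 − 1/4·R3.
R4 ← R4 + 17/44·R3.
R5 ← R5 + 161/22·R3.
Swap R4 and R5.
R4 ← R4 / (-520/17).
R1 ← R1 + 99/17·R4.
R2 ← R2 − 9/17·R4.
R3 ← R3 + 70/17·R4.
Rank is 4 with 5 unknowns, leaving r free.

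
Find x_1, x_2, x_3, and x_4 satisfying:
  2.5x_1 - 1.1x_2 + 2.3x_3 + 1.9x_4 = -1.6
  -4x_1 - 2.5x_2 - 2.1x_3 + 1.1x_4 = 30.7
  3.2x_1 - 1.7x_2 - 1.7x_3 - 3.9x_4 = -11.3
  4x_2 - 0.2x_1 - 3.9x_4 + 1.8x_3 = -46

x_1 = -1, x_2 = -3, x_3 = -6, x_4 = 6

Row-reduce the augmented matrix:
R1 ← R1 / (5/2).
R2 ← R2 + 4·R1.
R3 ← R3 − 16/5·R1.
R4 ← R4 + 1/5·R1.
R2 ← R2 / (-213/50).
R1 ← R1 + 11/25·R2.
R3 ← R3 + 73/250·R2.
R4 ← R4 − 489/125·R2.
R3 ← R3 / (-25306/5325).
R1 ← R1 − 806/1065·R3.
R2 ← R2 + 79/213·R3.
R4 ← R4 − 6097/1775·R3.
R4 ← R4 / (-299119/63265).
R1 ← R1 + 9125/12653·R4.
R2 ← R2 + 11527/25306·R4.
R3 ← R3 − 35229/25306·R4.
Reading off the reduced rows gives x_1 = -1, x_2 = -3, x_3 = -6, x_4 = 6.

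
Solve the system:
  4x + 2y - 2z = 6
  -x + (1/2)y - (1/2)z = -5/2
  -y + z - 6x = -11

Row-reduce:
R1 ← R1 / (4).
R2 ← R2 + 1·R1.
R3 ← R3 + 6·R1.
R1 ← R1 − 1/2·R2.
R3 ← R3 − 2·R2.
Rank is 2 with 3 unknowns, leaving z free.

infinitely many solutions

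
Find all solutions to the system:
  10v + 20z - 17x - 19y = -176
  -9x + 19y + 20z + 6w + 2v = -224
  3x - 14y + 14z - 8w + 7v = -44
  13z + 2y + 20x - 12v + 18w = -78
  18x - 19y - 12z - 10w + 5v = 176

Row-reduce the augmented matrix:
R1 ← R1 / (-17).
R2 ← R2 + 9·R1.
R3 ← R3 − 3·R1.
R4 ← R4 − 20·R1.
R5 ← R5 − 18·R1.
R2 ← R2 / (494/17).
R1 ← R1 − 19/17·R2.
R3 ← R3 + 295/17·R2.
R4 ← R4 + 346/17·R2.
R5 ← R5 + 665/17·R2.
R3 ← R3 / (5718/247).
R1 ← R1 + 20/13·R3.
R2 ← R2 − 80/247·R3.
R4 ← R4 − 10651/247·R3.
R5 ← R5 − 284/13·R3.
R4 ← R4 / (173999/5718).
R1 ← R1 + 1499/2859·R4.
R2 ← R2 − 767/2859·R4.
R3 ← R3 + 1091/5718·R4.
R5 ← R5 − 6419/2859·R4.
R5 ← R5 / (20812/3551).
R1 ← R1 + 47287/173999·R5.
R2 ← R2 + 12949/173999·R5.
R3 ← R3 − 34504/173999·R5.
R4 ← R4 + 86939/173999·R5.
Reading off the reduced rows gives x = 2, y = -2, z = -6, w = -6, v = -6.

x = 2, y = -2, z = -6, w = -6, v = -6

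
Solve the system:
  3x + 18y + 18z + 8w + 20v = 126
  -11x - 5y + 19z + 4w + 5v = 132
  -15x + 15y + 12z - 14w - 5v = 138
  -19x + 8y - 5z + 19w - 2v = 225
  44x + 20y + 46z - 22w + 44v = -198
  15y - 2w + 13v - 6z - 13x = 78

x = -6, y = 4, z = 4, w = 5, v = -2

Row-reduce the augmented matrix:
R1 ← R1 / (3).
R2 ← R2 + 11·R1.
R3 ← R3 + 15·R1.
R4 ← R4 + 19·R1.
R5 ← R5 − 44·R1.
R6 ← R6 + 13·R1.
R2 ← R2 / (61).
R1 ← R1 − 6·R2.
R3 ← R3 − 105·R2.
R4 ← R4 − 122·R2.
R5 ← R5 + 244·R2.
R6 ← R6 − 93·R2.
R3 ← R3 / (-2703/61).
R1 ← R1 + 144/61·R3.
R2 ← R2 − 85/61·R3.
R4 ← R4 + 61·R3.
R5 ← R5 − 122·R3.
R6 ← R6 + 3513/61·R3.
R4 ← R4 / (41621/901).
R1 ← R1 − 2864/2703·R4.
R2 ← R2 + 70/159·R4.
R3 ← R3 − 638/901·R4.
R5 ← R5 + 83242/901·R4.
R6 ← R6 − 61160/2703·R4.
Swap R5 and R6.
R5 ← R5 / (2600534/124863).
R1 ← R1 − 69938/124863·R5.
R2 ← R2 − 31105/124863·R5.
R3 ← R3 − 22846/41621·R5.
R4 ← R4 − 20578/41621·R5.
R6 reduces to 0 = 0, so the extra equation is consistent.
Reading off the reduced rows gives x = -6, y = 4, z = 4, w = 5, v = -2.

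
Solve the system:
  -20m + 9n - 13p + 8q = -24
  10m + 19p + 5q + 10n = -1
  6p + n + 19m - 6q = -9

infinitely many solutions

Row-reduce:
R1 ← R1 / (-20).
R2 ← R2 − 10·R1.
R3 ← R3 − 19·R1.
R2 ← R2 / (29/2).
R1 ← R1 + 9/20·R2.
R3 ← R3 − 191/20·R2.
R3 ← R3 / (-4229/290).
R1 ← R1 − 301/290·R3.
R2 ← R2 − 25/29·R3.
Rank is 3 with 4 unknowns, leaving q free.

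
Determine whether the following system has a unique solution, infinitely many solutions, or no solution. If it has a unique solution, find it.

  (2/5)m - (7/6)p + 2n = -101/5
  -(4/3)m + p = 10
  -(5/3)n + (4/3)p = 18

m = -3, n = -6, p = 6

Row-reduce the augmented matrix:
R1 ← R1 / (2/5).
R2 ← R2 + 4/3·R1.
R2 ← R2 / (20/3).
R1 ← R1 − 5·R2.
R3 ← R3 + 5/3·R2.
R3 ← R3 / (11/18).
R1 ← R1 + 3/4·R3.
R2 ← R2 + 13/30·R3.
Reading off the reduced rows gives m = -3, n = -6, p = 6.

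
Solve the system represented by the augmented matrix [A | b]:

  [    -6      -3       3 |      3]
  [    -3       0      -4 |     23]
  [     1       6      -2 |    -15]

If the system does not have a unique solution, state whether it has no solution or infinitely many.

Row-reduce the augmented matrix:
R1 ← R1 / (-6).
R2 ← R2 + 3·R1.
R3 ← R3 − 1·R1.
R2 ← R2 / (3/2).
R1 ← R1 − 1/2·R2.
R3 ← R3 − 11/2·R2.
R3 ← R3 / (56/3).
R1 ← R1 − 4/3·R3.
R2 ← R2 + 11/3·R3.
Reading off the reduced rows gives x_1 = -1, x_2 = -4, x_3 = -5.

x_1 = -1, x_2 = -4, x_3 = -5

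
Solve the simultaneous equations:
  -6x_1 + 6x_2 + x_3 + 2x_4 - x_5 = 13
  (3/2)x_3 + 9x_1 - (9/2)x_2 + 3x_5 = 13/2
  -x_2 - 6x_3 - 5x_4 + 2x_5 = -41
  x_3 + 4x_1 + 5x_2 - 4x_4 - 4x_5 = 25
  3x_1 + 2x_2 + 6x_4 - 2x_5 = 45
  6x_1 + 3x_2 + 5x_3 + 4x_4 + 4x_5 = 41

no solution

Row-reduce:
R1 ← R1 / (-6).
R2 ← R2 − 9·R1.
R4 ← R4 − 4·R1.
R5 ← R5 − 3·R1.
R6 ← R6 − 6·R1.
R2 ← R2 / (9/2).
R1 ← R1 + 1·R2.
R3 ← R3 + 1·R2.
R4 ← R4 − 9·R2.
R5 ← R5 − 5·R2.
R6 ← R6 − 9·R2.
R3 ← R3 / (-16/3).
R1 ← R1 − 1/2·R3.
R2 ← R2 − 2/3·R3.
R4 ← R4 + 13/3·R3.
R5 ← R5 + 17/6·R3.
R4 ← R4 / (-247/48).
R1 ← R1 + 7/96·R4.
R2 ← R2 − 1/8·R4.
R3 ← R3 − 13/16·R4.
R5 ← R5 − 191/32·R4.
R5 ← R5 / (-4075/247).
R1 ← R1 − 211/247·R5.
R2 ← R2 − 97/247·R5.
R3 ← R3 + 37/19·R5.
R4 ← R4 − 459/247·R5.
Row 6 reduces to 0 = 2, a contradiction. The system is inconsistent.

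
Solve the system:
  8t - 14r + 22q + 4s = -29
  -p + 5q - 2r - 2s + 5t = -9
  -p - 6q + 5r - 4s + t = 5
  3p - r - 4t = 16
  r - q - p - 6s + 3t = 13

no solution

Row-reduce:
Swap R1 and R2.
R1 ← R1 / (-1).
R3 ← R3 + 1·R1.
R4 ← R4 − 3·R1.
R5 ← R5 + 1·R1.
R2 ← R2 / (22).
R1 ← R1 + 5·R2.
R3 ← R3 + 11·R2.
R4 ← R4 − 15·R2.
R5 ← R5 + 6·R2.
Swap R3 and R4.
R3 ← R3 / (28/11).
R1 ← R1 + 13/11·R3.
R2 ← R2 + 7/11·R3.
R5 ← R5 + 9/11·R3.
Swap R4 and R5.
R4 ← R4 / (-40/7).
R1 ← R1 + 8/7·R4.
R2 ← R2 + 2·R4.
R3 ← R3 + 24/7·R4.
Row 5 reduces to 0 = -1/2, a contradiction. The system is inconsistent.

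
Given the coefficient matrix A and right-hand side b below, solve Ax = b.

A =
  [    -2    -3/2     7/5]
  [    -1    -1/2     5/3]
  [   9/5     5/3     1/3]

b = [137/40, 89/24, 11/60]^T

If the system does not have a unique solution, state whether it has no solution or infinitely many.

Row-reduce the augmented matrix:
R1 ← R1 / (-2).
R2 ← R2 + 1·R1.
R3 ← R3 − 9/5·R1.
R2 ← R2 / (1/4).
R1 ← R1 − 3/4·R2.
R3 ← R3 − 19/60·R2.
R3 ← R3 / (83/225).
R1 ← R1 + 18/5·R3.
R2 ← R2 − 58/15·R3.
Reading off the reduced rows gives x_1 = -1/2, x_2 = 1/4, x_3 = 2.

x_1 = -1/2, x_2 = 1/4, x_3 = 2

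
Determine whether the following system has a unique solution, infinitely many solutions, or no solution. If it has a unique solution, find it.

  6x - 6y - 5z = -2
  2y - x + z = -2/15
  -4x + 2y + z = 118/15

x = -8/3, y = 0, z = -14/5

Row-reduce the augmented matrix:
R1 ← R1 / (6).
R2 ← R2 + 1·R1.
R3 ← R3 + 4·R1.
R1 ← R1 + 1·R2.
R3 ← R3 + 2·R2.
R3 ← R3 / (-2).
R1 ← R1 + 2/3·R3.
R2 ← R2 − 1/6·R3.
Reading off the reduced rows gives x = -8/3, y = 0, z = -14/5.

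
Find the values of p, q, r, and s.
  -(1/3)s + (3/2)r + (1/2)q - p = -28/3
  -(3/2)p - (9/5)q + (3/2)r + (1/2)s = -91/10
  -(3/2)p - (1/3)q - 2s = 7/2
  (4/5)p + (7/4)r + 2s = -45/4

p = 5, q = -3, r = -3, s = -5

Row-reduce the augmented matrix:
R1 ← R1 / (-1).
R2 ← R2 + 3/2·R1.
R3 ← R3 + 3/2·R1.
R4 ← R4 − 4/5·R1.
R2 ← R2 / (-51/20).
R1 ← R1 + 1/2·R2.
R3 ← R3 + 13/12·R2.
R4 ← R4 − 2/5·R2.
R3 ← R3 / (-197/102).
R1 ← R1 + 23/17·R3.
R2 ← R2 − 5/17·R3.
R4 ← R4 − 963/340·R3.
R4 ← R4 / (-11023/11820).
R1 ← R1 − 878/591·R4.
R2 ← R2 + 135/197·R4.
R3 ← R3 − 589/591·R4.
Reading off the reduced rows gives p = 5, q = -3, r = -3, s = -5.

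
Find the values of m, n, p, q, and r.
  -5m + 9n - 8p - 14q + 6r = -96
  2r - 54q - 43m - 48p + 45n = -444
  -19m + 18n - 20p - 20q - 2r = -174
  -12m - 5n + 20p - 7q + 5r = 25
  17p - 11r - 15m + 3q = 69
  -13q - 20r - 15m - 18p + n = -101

Row-reduce the augmented matrix:
R1 ← R1 / (-5).
R2 ← R2 + 43·R1.
R3 ← R3 + 19·R1.
R4 ← R4 + 12·R1.
R5 ← R5 + 15·R1.
R6 ← R6 + 15·R1.
R2 ← R2 / (-162/5).
R1 ← R1 + 9/5·R2.
R3 ← R3 + 81/5·R2.
R4 ← R4 + 133/5·R2.
R5 ← R5 + 27·R2.
R6 ← R6 + 26·R2.
Swap R3 and R4.
R3 ← R3 / (1792/81).
R1 ← R1 − 4/9·R3.
R2 ← R2 + 52/81·R3.
R5 ← R5 − 71/3·R3.
R6 ← R6 + 866/81·R3.
Swap R4 and R5.
R4 ← R4 / (4999/256).
R1 ← R1 + 21/64·R4.
R2 ← R2 + 183/64·R4.
R3 ← R3 + 323/256·R4.
R6 ← R6 + 4835/128·R4.
Swap R5 and R6.
R5 ← R5 / (-840429/34993).
R1 ← R1 − 19966/34993·R5.
R2 ← R2 + 3302/4999·R5.
R3 ← R3 − 1670/34993·R5.
R4 ← R4 + 37941/34993·R5.
R6 reduces to 0 = 0, so the extra equation is consistent.
Reading off the reduced rows gives m = 2, n = 0, p = 4, q = 3, r = -2.

m = 2, n = 0, p = 4, q = 3, r = -2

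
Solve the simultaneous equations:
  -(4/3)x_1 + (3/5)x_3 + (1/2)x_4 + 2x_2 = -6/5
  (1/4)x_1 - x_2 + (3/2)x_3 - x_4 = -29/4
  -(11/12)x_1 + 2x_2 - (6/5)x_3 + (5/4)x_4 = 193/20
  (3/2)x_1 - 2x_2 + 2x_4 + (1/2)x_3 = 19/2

Row-reduce:
R1 ← R1 / (-4/3).
R2 ← R2 − 1/4·R1.
R3 ← R3 + 11/12·R1.
R4 ← R4 − 3/2·R1.
R2 ← R2 / (-5/8).
R1 ← R1 + 3/2·R2.
R3 ← R3 − 5/8·R2.
R4 ← R4 − 1/4·R2.
Swap R3 and R4.
R3 ← R3 / (91/50).
R1 ← R1 + 108/25·R3.
R2 ← R2 + 129/50·R3.
Row 4 reduces to 0 = 3, a contradiction. The system is inconsistent.

no solution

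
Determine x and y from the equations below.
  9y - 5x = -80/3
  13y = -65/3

Row-reduce the augmented matrix:
R1 ← R1 / (-5).
R2 ← R2 / (13).
R1 ← R1 + 9/5·R2.
Reading off the reduced rows gives x = 7/3, y = -5/3.

x = 7/3, y = -5/3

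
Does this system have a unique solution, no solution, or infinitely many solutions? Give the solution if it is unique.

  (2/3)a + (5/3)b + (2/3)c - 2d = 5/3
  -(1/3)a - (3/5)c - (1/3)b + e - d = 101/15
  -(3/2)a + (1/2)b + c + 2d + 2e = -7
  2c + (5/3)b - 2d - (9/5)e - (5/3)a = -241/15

Row-reduce:
R1 ← R1 / (2/3).
R2 ← R2 + 1/3·R1.
R3 ← R3 + 3/2·R1.
R4 ← R4 + 5/3·R1.
R2 ← R2 / (1/2).
R1 ← R1 − 5/2·R2.
R3 ← R3 − 17/4·R2.
R4 ← R4 − 35/6·R2.
R3 ← R3 / (143/30).
R1 ← R1 − 7/3·R3.
R2 ← R2 + 8/15·R3.
R4 ← R4 − 61/9·R3.
R4 ← R4 / (-1838/429).
R1 ← R1 + 14/143·R4.
R2 ← R2 + 340/143·R4.
R3 ← R3 − 435/143·R4.
Rank is 4 with 5 unknowns, leaving e free.

infinitely many solutions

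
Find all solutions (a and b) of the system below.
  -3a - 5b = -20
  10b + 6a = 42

Row-reduce:
R1 ← R1 / (-3).
R2 ← R2 − 6·R1.
Row 2 reduces to 0 = 2, a contradiction. The system is inconsistent.

no solution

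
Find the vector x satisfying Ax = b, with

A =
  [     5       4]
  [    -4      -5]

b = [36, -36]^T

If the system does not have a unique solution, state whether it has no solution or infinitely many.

x_1 = 4, x_2 = 4

Row-reduce the augmented matrix:
R1 ← R1 / (5).
R2 ← R2 + 4·R1.
R2 ← R2 / (-9/5).
R1 ← R1 − 4/5·R2.
Reading off the reduced rows gives x_1 = 4, x_2 = 4.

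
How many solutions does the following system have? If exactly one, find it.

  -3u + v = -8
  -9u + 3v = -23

Row-reduce:
R1 ← R1 / (-3).
R2 ← R2 + 9·R1.
Row 2 reduces to 0 = 1, a contradiction. The system is inconsistent.

no solution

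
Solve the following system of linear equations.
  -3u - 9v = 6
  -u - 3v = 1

Row-reduce:
R1 ← R1 / (-3).
R2 ← R2 + 1·R1.
Row 2 reduces to 0 = -1, a contradiction. The system is inconsistent.

no solution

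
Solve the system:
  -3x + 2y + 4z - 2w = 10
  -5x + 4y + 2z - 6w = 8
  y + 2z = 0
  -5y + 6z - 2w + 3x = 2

x = -4, y = -2, z = 1, w = 1

Row-reduce the augmented matrix:
R1 ← R1 / (-3).
R2 ← R2 + 5·R1.
R4 ← R4 − 3·R1.
R2 ← R2 / (2/3).
R1 ← R1 + 2/3·R2.
R3 ← R3 − 1·R2.
R4 ← R4 + 3·R2.
R3 ← R3 / (9).
R1 ← R1 + 6·R3.
R2 ← R2 + 7·R3.
R4 ← R4 + 11·R3.
R4 ← R4 / (-100/9).
R1 ← R1 − 2/3·R4.
R2 ← R2 + 8/9·R4.
R3 ← R3 − 4/9·R4.
Reading off the reduced rows gives x = -4, y = -2, z = 1, w = 1.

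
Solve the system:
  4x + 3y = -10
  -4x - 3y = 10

Row-reduce:
R1 ← R1 / (4).
R2 ← R2 + 4·R1.
Rank is 1 with 2 unknowns, leaving y free.

infinitely many solutions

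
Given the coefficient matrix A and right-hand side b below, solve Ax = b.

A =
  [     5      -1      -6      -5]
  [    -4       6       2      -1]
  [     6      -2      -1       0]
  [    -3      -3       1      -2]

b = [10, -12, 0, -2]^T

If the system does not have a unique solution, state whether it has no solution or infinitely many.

x_1 = -1, x_2 = -1, x_3 = -4, x_4 = 2

Row-reduce the augmented matrix:
R1 ← R1 / (5).
R2 ← R2 + 4·R1.
R3 ← R3 − 6·R1.
R4 ← R4 + 3·R1.
R2 ← R2 / (26/5).
R1 ← R1 + 1/5·R2.
R3 ← R3 + 4/5·R2.
R4 ← R4 + 18/5·R2.
R3 ← R3 / (75/13).
R1 ← R1 + 17/13·R3.
R2 ← R2 + 7/13·R3.
R4 ← R4 + 59/13·R3.
R4 ← R4 / (-326/75).
R1 ← R1 + 1/150·R4.
R2 ← R2 + 71/150·R4.
R3 ← R3 − 68/75·R4.
Reading off the reduced rows gives x_1 = -1, x_2 = -1, x_3 = -4, x_4 = 2.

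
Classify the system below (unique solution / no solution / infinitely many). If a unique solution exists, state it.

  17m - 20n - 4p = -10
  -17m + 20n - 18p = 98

infinitely many solutions

Row-reduce:
R1 ← R1 / (17).
R2 ← R2 + 17·R1.
R2 ← R2 / (-22).
R1 ← R1 + 4/17·R2.
Rank is 2 with 3 unknowns, leaving n free.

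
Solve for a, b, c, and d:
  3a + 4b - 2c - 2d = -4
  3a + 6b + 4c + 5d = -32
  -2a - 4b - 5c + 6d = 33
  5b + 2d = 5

Row-reduce the augmented matrix:
R1 ← R1 / (3).
R2 ← R2 − 3·R1.
R3 ← R3 + 2·R1.
R2 ← R2 / (2).
R1 ← R1 − 4/3·R2.
R3 ← R3 + 4/3·R2.
R4 ← R4 − 5·R2.
R3 ← R3 / (-7/3).
R1 ← R1 + 14/3·R3.
R2 ← R2 − 3·R3.
R4 ← R4 + 15·R3.
R4 ← R4 / (-151/2).
R1 ← R1 + 24·R4.
R2 ← R2 − 31/2·R4.
R3 ← R3 + 4·R4.
Reading off the reduced rows gives a = -6, b = 1, c = -5, d = 0.

a = -6, b = 1, c = -5, d = 0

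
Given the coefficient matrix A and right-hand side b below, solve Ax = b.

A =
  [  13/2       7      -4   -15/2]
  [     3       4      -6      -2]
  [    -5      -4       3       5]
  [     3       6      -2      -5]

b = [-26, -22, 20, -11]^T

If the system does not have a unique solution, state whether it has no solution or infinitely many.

Row-reduce:
R1 ← R1 / (13/2).
R2 ← R2 − 3·R1.
R3 ← R3 + 5·R1.
R4 ← R4 − 3·R1.
R2 ← R2 / (10/13).
R1 ← R1 − 14/13·R2.
R3 ← R3 − 18/13·R2.
R4 ← R4 − 36/13·R2.
R3 ← R3 / (37/5).
R1 ← R1 − 26/5·R3.
R2 ← R2 + 27/5·R3.
R4 ← R4 − 74/5·R3.
Row 4 reduces to 0 = 1, a contradiction. The system is inconsistent.

no solution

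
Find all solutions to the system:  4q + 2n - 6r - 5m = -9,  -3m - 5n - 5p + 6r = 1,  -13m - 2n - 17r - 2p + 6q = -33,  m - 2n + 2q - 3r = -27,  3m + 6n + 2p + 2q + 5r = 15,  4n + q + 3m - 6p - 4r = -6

m = -3, n = 4, p = 0, q = -5, r = 2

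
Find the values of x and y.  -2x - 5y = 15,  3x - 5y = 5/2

x = -5/2, y = -2

Row-reduce the augmented matrix:
R1 ← R1 / (-2).
R2 ← R2 − 3·R1.
R2 ← R2 / (-25/2).
R1 ← R1 − 5/2·R2.
Reading off the reduced rows gives x = -5/2, y = -2.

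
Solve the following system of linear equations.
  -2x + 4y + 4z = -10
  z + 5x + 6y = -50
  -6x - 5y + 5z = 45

x = -5, y = -4, z = -1

Row-reduce the augmented matrix:
R1 ← R1 / (-2).
R2 ← R2 − 5·R1.
R3 ← R3 + 6·R1.
R2 ← R2 / (16).
R1 ← R1 + 2·R2.
R3 ← R3 + 17·R2.
R3 ← R3 / (75/16).
R1 ← R1 + 5/8·R3.
R2 ← R2 − 11/16·R3.
Reading off the reduced rows gives x = -5, y = -4, z = -1.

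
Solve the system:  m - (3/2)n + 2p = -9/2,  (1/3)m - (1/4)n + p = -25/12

Row-reduce:
R2 ← R2 − 1/3·R1.
R2 ← R2 / (1/4).
R1 ← R1 + 3/2·R2.
Rank is 2 with 3 unknowns, leaving p free.

infinitely many solutions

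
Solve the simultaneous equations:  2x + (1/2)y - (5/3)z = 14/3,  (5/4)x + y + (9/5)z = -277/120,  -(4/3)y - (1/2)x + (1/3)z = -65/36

Row-reduce the augmented matrix:
R1 ← R1 / (2).
R2 ← R2 − 5/4·R1.
R3 ← R3 + 1/2·R1.
R2 ← R2 / (11/16).
R1 ← R1 − 1/4·R2.
R3 ← R3 + 29/24·R2.
R3 ← R3 / (221/45).
R1 ← R1 + 28/15·R3.
R2 ← R2 − 62/15·R3.
Reading off the reduced rows gives x = 1/2, y = 2/3, z = -2.

x = 1/2, y = 2/3, z = -2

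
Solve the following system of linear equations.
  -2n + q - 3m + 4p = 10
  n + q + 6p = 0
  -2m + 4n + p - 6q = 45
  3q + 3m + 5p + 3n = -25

m = -4, n = 0, p = 1, q = -6

Row-reduce the augmented matrix:
R1 ← R1 / (-3).
R3 ← R3 + 2·R1.
R4 ← R4 − 3·R1.
R1 ← R1 − 2/3·R2.
R3 ← R3 − 16/3·R2.
R4 ← R4 − 1·R2.
R3 ← R3 / (-101/3).
R1 ← R1 + 16/3·R3.
R2 ← R2 − 6·R3.
R4 ← R4 − 3·R3.
R4 ← R4 / (195/101).
R1 ← R1 − 91/101·R4.
R2 ← R2 + 115/101·R4.
R3 ← R3 − 36/101·R4.
Reading off the reduced rows gives m = -4, n = 0, p = 1, q = -6.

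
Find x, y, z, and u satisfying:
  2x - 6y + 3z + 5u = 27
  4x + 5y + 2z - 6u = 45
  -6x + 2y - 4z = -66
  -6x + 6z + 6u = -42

Row-reduce the augmented matrix:
R1 ← R1 / (2).
R2 ← R2 − 4·R1.
R3 ← R3 + 6·R1.
R4 ← R4 + 6·R1.
R2 ← R2 / (17).
R1 ← R1 + 3·R2.
R3 ← R3 + 16·R2.
R4 ← R4 + 18·R2.
R3 ← R3 / (21/17).
R1 ← R1 − 27/34·R3.
R2 ← R2 + 4/17·R3.
R4 ← R4 − 183/17·R3.
R4 ← R4 / (32/7).
R1 ← R1 + 2/7·R4.
R2 ← R2 + 20/21·R4.
R3 ← R3 + 1/21·R4.
Reading off the reduced rows gives x = 6, y = -5, z = 5, u = -6.

x = 6, y = -5, z = 5, u = -6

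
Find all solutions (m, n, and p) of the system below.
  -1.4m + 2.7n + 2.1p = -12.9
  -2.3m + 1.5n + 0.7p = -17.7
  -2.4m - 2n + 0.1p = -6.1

Row-reduce the augmented matrix:
R1 ← R1 / (-7/5).
R2 ← R2 + 23/10·R1.
R3 ← R3 + 12/5·R1.
R2 ← R2 / (-411/140).
R1 ← R1 + 27/14·R2.
R3 ← R3 + 232/35·R2.
R3 ← R3 / (2227/822).
R1 ← R1 − 42/137·R3.
R2 ← R2 − 385/411·R3.
Reading off the reduced rows gives m = 6, n = -4, p = 3.

m = 6, n = -4, p = 3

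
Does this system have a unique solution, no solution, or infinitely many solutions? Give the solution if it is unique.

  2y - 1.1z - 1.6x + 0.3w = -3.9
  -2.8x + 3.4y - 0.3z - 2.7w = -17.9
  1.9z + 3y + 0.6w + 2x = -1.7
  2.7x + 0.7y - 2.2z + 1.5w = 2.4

Row-reduce the augmented matrix:
R1 ← R1 / (-8/5).
R2 ← R2 + 14/5·R1.
R3 ← R3 − 2·R1.
R4 ← R4 − 27/10·R1.
R2 ← R2 / (-1/10).
R1 ← R1 + 5/4·R2.
R3 ← R3 − 11/2·R2.
R4 ← R4 − 163/40·R2.
R3 ← R3 / (899/10).
R1 ← R1 + 157/8·R3.
R2 ← R2 + 65/4·R3.
R4 ← R4 − 4973/80·R3.
R4 ← R4 / (-106995/14384).
R1 ← R1 − 11631/7192·R4.
R2 ← R2 − 1311/3596·R4.
R3 ← R3 + 1764/899·R4.
Reading off the reduced rows gives x = 0, y = -2, z = 1, w = 4.

x = 0, y = -2, z = 1, w = 4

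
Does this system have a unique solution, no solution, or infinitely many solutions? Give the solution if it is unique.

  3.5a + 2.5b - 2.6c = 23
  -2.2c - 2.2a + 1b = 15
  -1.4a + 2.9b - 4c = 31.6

Row-reduce the augmented matrix:
R1 ← R1 / (7/2).
R2 ← R2 + 11/5·R1.
R3 ← R3 + 7/5·R1.
R2 ← R2 / (18/7).
R1 ← R1 − 5/7·R2.
R3 ← R3 − 39/10·R2.
R3 ← R3 / (1163/1500).
R1 ← R1 − 29/90·R3.
R2 ← R2 + 671/450·R3.
Reading off the reduced rows gives a = 0, b = 4, c = -5.

a = 0, b = 4, c = -5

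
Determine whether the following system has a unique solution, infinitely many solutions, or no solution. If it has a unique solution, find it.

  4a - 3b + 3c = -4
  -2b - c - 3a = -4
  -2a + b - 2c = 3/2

a = 1/2, b = 3/2, c = -1/2

Row-reduce the augmented matrix:
R1 ← R1 / (4).
R2 ← R2 + 3·R1.
R3 ← R3 + 2·R1.
R2 ← R2 / (-17/4).
R1 ← R1 + 3/4·R2.
R3 ← R3 + 1/2·R2.
R3 ← R3 / (-11/17).
R1 ← R1 − 9/17·R3.
R2 ← R2 + 5/17·R3.
Reading off the reduced rows gives a = 1/2, b = 3/2, c = -1/2.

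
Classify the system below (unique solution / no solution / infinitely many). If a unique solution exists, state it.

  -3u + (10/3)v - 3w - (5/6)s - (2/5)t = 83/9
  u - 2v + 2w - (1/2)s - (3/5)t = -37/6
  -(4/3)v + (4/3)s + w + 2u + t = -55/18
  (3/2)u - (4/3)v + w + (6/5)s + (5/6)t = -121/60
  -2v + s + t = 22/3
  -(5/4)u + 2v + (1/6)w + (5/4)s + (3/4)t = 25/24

u = -3, v = -9/4, w = -3, s = 1/3, t = 5/2

Row-reduce the augmented matrix:
R1 ← R1 / (-3).
R2 ← R2 − 1·R1.
R3 ← R3 − 2·R1.
R4 ← R4 − 3/2·R1.
R6 ← R6 + 5/4·R1.
R2 ← R2 / (-8/9).
R1 ← R1 + 10/9·R2.
R3 ← R3 − 8/9·R2.
R4 ← R4 − 1/3·R2.
R5 ← R5 + 2·R2.
R6 ← R6 − 11/18·R2.
Swap R3 and R4.
R3 ← R3 / (-1/8).
R1 ← R1 + 1/4·R3.
R2 ← R2 + 9/8·R3.
R5 ← R5 + 9/4·R3.
R6 ← R6 − 101/48·R3.
Swap R4 and R5.
R4 ← R4 / (-61/10).
R1 ← R1 − 4/15·R4.
R2 ← R2 + 71/20·R4.
R3 ← R3 + 59/15·R4.
R6 ← R6 − 1681/180·R4.
Swap R5 and R6.
R5 ← R5 / (1147/1830).
R1 ← R1 − 51/305·R5.
R2 ← R2 + 23/122·R5.
R3 ← R3 + 127/305·R5.
R4 ← R4 − 38/61·R5.
R6 reduces to 0 = 0, so the extra equation is consistent.
Reading off the reduced rows gives u = -3, v = -9/4, w = -3, s = 1/3, t = 5/2.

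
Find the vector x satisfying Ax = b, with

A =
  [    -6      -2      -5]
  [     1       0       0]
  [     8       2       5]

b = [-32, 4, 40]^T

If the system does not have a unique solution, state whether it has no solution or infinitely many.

infinitely many solutions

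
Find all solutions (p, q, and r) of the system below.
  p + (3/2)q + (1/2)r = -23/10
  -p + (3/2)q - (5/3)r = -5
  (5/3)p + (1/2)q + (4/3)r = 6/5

p = 2, q = -8/3, r = -3/5

Row-reduce the augmented matrix:
R2 ← R2 + 1·R1.
R3 ← R3 − 5/3·R1.
R2 ← R2 / (3).
R1 ← R1 − 3/2·R2.
R3 ← R3 + 2·R2.
R3 ← R3 / (-5/18).
R1 ← R1 − 13/12·R3.
R2 ← R2 + 7/18·R3.
Reading off the reduced rows gives p = 2, q = -8/3, r = -3/5.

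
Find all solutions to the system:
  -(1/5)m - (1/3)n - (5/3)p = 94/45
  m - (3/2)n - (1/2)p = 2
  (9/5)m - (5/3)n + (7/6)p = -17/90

m = -8/3, n = -3, p = -1/3

Row-reduce the augmented matrix:
R1 ← R1 / (-1/5).
R2 ← R2 − 1·R1.
R3 ← R3 − 9/5·R1.
R2 ← R2 / (-19/6).
R1 ← R1 − 5/3·R2.
R3 ← R3 + 14/3·R2.
R3 ← R3 / (-31/38).
R1 ← R1 − 70/19·R3.
R2 ← R2 − 53/19·R3.
Reading off the reduced rows gives m = -8/3, n = -3, p = -1/3.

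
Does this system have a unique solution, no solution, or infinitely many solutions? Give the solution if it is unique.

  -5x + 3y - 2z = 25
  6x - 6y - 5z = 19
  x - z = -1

Row-reduce the augmented matrix:
R1 ← R1 / (-5).
R2 ← R2 − 6·R1.
R3 ← R3 − 1·R1.
R2 ← R2 / (-12/5).
R1 ← R1 + 3/5·R2.
R3 ← R3 − 3/5·R2.
R3 ← R3 / (-13/4).
R1 ← R1 − 9/4·R3.
R2 ← R2 − 37/12·R3.
Reading off the reduced rows gives x = -6, y = -5, z = -5.

x = -6, y = -5, z = -5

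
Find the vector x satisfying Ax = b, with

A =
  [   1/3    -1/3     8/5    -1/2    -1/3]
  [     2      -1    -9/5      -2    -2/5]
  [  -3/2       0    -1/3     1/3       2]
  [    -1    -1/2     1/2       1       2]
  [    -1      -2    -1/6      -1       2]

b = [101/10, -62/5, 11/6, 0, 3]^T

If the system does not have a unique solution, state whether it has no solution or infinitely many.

x_1 = -5, x_2 = 2, x_3 = 6, x_4 = -5, x_5 = -1

Row-reduce the augmented matrix:
R1 ← R1 / (1/3).
R2 ← R2 − 2·R1.
R3 ← R3 + 3/2·R1.
R4 ← R4 + 1·R1.
R5 ← R5 + 1·R1.
R1 ← R1 + 1·R2.
R3 ← R3 + 3/2·R2.
R4 ← R4 + 3/2·R2.
R5 ← R5 + 3·R2.
R3 ← R3 / (-307/30).
R1 ← R1 + 33/5·R3.
R2 ← R2 + 57/5·R3.
R4 ← R4 + 59/5·R3.
R5 ← R5 + 887/30·R3.
R4 ← R4 / (909/614).
R1 ← R1 + 71/307·R4.
R2 ← R2 − 899/614·R4.
R3 ← R3 − 25/614·R4.
R5 ← R5 − 6277/3684·R4.
R5 ← R5 / (-72083/27270).
R1 ← R1 + 5734/4545·R5.
R2 ← R2 + 7663/4545·R5.
R3 ← R3 + 259/909·R5.
R4 ← R4 − 172/4545·R5.
Reading off the reduced rows gives x_1 = -5, x_2 = 2, x_3 = 6, x_4 = -5, x_5 = -1.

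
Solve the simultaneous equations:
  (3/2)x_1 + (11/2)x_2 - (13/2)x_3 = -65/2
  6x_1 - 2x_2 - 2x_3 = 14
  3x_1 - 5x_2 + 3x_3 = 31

infinitely many solutions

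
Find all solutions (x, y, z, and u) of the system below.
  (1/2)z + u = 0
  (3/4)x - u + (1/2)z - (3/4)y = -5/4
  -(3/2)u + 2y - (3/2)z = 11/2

Row-reduce:
Swap R1 and R2.
R1 ← R1 / (3/4).
Swap R2 and R3.
R2 ← R2 / (2).
R1 ← R1 + 1·R2.
R3 ← R3 / (1/2).
R1 ← R1 + 1/12·R3.
R2 ← R2 + 3/4·R3.
Rank is 3 with 4 unknowns, leaving u free.

infinitely many solutions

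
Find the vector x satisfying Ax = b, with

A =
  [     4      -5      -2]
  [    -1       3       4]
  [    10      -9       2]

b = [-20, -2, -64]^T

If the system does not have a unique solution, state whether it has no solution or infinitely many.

Row-reduce:
R1 ← R1 / (4).
R2 ← R2 + 1·R1.
R3 ← R3 − 10·R1.
R2 ← R2 / (7/4).
R1 ← R1 + 5/4·R2.
R3 ← R3 − 7/2·R2.
Rank is 2 with 3 unknowns, leaving x_3 free.

infinitely many solutions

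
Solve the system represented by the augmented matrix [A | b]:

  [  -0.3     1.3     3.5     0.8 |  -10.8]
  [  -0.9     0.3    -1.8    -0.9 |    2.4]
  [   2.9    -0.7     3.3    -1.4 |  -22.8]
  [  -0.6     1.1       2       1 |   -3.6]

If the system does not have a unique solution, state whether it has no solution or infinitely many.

x_1 = -3, x_2 = -4, x_3 = -3, x_4 = 5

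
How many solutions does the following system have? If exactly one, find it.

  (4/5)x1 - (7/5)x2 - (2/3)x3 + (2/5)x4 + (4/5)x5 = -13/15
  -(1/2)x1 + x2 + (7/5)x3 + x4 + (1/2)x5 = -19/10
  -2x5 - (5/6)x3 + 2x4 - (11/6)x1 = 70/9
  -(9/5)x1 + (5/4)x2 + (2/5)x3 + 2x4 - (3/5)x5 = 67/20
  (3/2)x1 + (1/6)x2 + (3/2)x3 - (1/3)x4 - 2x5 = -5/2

Row-reduce the augmented matrix:
R1 ← R1 / (4/5).
R2 ← R2 + 1/2·R1.
R3 ← R3 + 11/6·R1.
R4 ← R4 + 9/5·R1.
R5 ← R5 − 3/2·R1.
R2 ← R2 / (1/8).
R1 ← R1 + 7/4·R2.
R3 ← R3 + 77/24·R2.
R4 ← R4 + 19/10·R2.
R5 ← R5 − 67/24·R2.
R3 ← R3 / (2059/90).
R1 ← R1 − 194/15·R3.
R2 ← R2 − 118/15·R3.
R4 ← R4 − 2077/150·R3.
R5 ← R5 + 1729/90·R3.
R4 ← R4 / (14751/20590).
R1 ← R1 + 3678/2059·R4.
R2 ← R2 + 4190/2059·R4.
R3 ← R3 − 3150/2059·R4.
R5 ← R5 − 804/2059·R4.
R5 ← R5 / (-8108/1639).
R1 ← R1 − 14719/4917·R5.
R2 ← R2 − 29152/14751·R5.
R3 ← R3 + 1555/1639·R5.
R4 ← R4 − 19895/14751·R5.
Reading off the reduced rows gives x1 = -7/3, x2 = -1, x3 = -1, x4 = 0, x5 = -4/3.

x1 = -7/3, x2 = -1, x3 = -1, x4 = 0, x5 = -4/3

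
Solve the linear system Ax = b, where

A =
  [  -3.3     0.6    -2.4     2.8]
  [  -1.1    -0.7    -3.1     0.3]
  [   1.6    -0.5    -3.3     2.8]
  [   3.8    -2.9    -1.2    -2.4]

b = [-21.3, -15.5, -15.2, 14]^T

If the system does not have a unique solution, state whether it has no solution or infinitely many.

x_1 = 1, x_2 = -6, x_3 = 6, x_4 = 0

Row-reduce the augmented matrix:
R1 ← R1 / (-33/10).
R2 ← R2 + 11/10·R1.
R3 ← R3 − 8/5·R1.
R4 ← R4 − 19/5·R1.
R2 ← R2 / (-9/10).
R1 ← R1 + 2/11·R2.
R3 ← R3 + 23/110·R2.
R4 ← R4 + 243/110·R2.
R3 ← R3 / (-389/99).
R1 ← R1 − 118/99·R3.
R2 ← R2 − 23/9·R3.
R4 ← R4 − 37/22·R3.
R4 ← R4 / (19705/4668).
R1 ← R1 − 683/1167·R4.
R2 ← R2 − 8177/2334·R4.
R3 ← R3 + 2557/2334·R4.
Reading off the reduced rows gives x_1 = 1, x_2 = -6, x_3 = 6, x_4 = 0.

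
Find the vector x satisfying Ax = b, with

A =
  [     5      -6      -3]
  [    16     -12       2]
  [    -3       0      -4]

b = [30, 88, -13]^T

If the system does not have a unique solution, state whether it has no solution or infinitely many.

Row-reduce:
R1 ← R1 / (5).
R2 ← R2 − 16·R1.
R3 ← R3 + 3·R1.
R2 ← R2 / (36/5).
R1 ← R1 + 6/5·R2.
R3 ← R3 + 18/5·R2.
Row 3 reduces to 0 = 1, a contradiction. The system is inconsistent.

no solution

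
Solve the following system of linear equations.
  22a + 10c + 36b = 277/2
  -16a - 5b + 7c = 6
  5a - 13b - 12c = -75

Row-reduce:
R1 ← R1 / (22).
R2 ← R2 + 16·R1.
R3 ← R3 − 5·R1.
R2 ← R2 / (233/11).
R1 ← R1 − 18/11·R2.
R3 ← R3 + 233/11·R2.
Row 3 reduces to 0 = 1/4, a contradiction. The system is inconsistent.

no solution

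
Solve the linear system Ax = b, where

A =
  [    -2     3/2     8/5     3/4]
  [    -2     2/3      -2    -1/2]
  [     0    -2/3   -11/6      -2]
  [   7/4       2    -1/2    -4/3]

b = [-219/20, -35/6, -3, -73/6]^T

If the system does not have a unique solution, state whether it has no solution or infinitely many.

x_1 = 2, x_2 = -5, x_3 = -2, x_4 = 5

Row-reduce the augmented matrix:
R1 ← R1 / (-2).
R2 ← R2 + 2·R1.
R4 ← R4 − 7/4·R1.
R2 ← R2 / (-5/6).
R1 ← R1 + 3/4·R2.
R3 ← R3 + 2/3·R2.
R4 ← R4 − 53/16·R2.
R3 ← R3 / (157/150).
R1 ← R1 − 61/25·R3.
R2 ← R2 − 108/25·R3.
R4 ← R4 + 1341/100·R3.
R4 ← R4 / (-139099/7536).
R1 ← R1 − 1935/628·R4.
R2 ← R2 − 1767/314·R4.
R3 ← R3 + 150/157·R4.
Reading off the reduced rows gives x_1 = 2, x_2 = -5, x_3 = -2, x_4 = 5.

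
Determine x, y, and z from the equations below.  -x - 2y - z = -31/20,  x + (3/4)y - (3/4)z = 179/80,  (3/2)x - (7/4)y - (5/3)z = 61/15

Row-reduce the augmented matrix:
R1 ← R1 / (-1).
R2 ← R2 − 1·R1.
R3 ← R3 − 3/2·R1.
R2 ← R2 / (-5/4).
R1 ← R1 − 2·R2.
R3 ← R3 + 19/4·R2.
R3 ← R3 / (209/60).
R1 ← R1 + 9/5·R3.
R2 ← R2 − 7/5·R3.
Reading off the reduced rows gives x = 11/5, y = -1/5, z = -1/4.

x = 11/5, y = -1/5, z = -1/4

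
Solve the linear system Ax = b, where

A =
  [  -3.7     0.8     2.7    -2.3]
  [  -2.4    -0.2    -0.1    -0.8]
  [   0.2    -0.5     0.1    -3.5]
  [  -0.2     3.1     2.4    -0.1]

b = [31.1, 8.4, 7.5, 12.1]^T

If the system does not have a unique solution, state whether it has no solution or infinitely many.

Row-reduce the augmented matrix:
R1 ← R1 / (-37/10).
R2 ← R2 + 12/5·R1.
R3 ← R3 − 1/5·R1.
R4 ← R4 + 1/5·R1.
R2 ← R2 / (-133/185).
R1 ← R1 + 8/37·R2.
R3 ← R3 + 169/370·R2.
R4 ← R4 − 1131/370·R2.
R3 ← R3 / (3783/2660).
R1 ← R1 + 23/133·R3.
R2 ← R2 − 685/266·R3.
R4 ← R4 + 14943/2660·R3.
R4 ← R4 / (-16502/1261).
R1 ← R1 + 305/3783·R4.
R2 ← R2 − 24197/3783·R4.
R3 ← R3 + 10810/3783·R4.
Reading off the reduced rows gives x_1 = -3, x_2 = -1, x_3 = 6, x_4 = -2.

x_1 = -3, x_2 = -1, x_3 = 6, x_4 = -2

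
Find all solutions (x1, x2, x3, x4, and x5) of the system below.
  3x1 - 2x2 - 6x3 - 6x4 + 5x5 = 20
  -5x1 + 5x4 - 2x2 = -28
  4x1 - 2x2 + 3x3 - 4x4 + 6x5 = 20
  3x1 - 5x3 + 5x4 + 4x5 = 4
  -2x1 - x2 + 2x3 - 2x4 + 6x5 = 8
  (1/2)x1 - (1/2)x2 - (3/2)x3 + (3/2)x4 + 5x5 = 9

Row-reduce:
R1 ← R1 / (3).
R2 ← R2 + 5·R1.
R3 ← R3 − 4·R1.
R4 ← R4 − 3·R1.
R5 ← R5 + 2·R1.
R6 ← R6 − 1/2·R1.
R2 ← R2 / (-16/3).
R1 ← R1 + 2/3·R2.
R3 ← R3 − 2/3·R2.
R4 ← R4 − 2·R2.
R5 ← R5 + 7/3·R2.
R6 ← R6 + 1/6·R2.
R3 ← R3 / (39/4).
R1 ← R1 + 3/4·R3.
R2 ← R2 − 15/8·R3.
R4 ← R4 + 11/4·R3.
R5 ← R5 − 19/8·R3.
R6 ← R6 + 3/16·R3.
R4 ← R4 / (131/13).
R1 ← R1 + 29/26·R4.
R2 ← R2 − 15/52·R4.
R3 ← R3 − 9/26·R4.
R5 ← R5 + 241/52·R4.
R6 ← R6 − 283/104·R4.
R5 ← R5 / (1735/262).
R1 ← R1 − 118/131·R5.
R2 ← R2 + 445/262·R5.
R3 ← R3 + 5/131·R5.
R4 ← R4 − 29/131·R5.
R6 ← R6 − 1735/524·R5.
Row 6 reduces to 0 = 3, a contradiction. The system is inconsistent.

no solution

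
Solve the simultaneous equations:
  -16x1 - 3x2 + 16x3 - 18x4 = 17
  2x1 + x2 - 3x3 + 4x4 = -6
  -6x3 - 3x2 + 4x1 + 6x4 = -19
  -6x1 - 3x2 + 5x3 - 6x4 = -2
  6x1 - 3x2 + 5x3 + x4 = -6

no solution

Row-reduce:
R1 ← R1 / (-16).
R2 ← R2 − 2·R1.
R3 ← R3 − 4·R1.
R4 ← R4 + 6·R1.
R5 ← R5 − 6·R1.
R2 ← R2 / (5/8).
R1 ← R1 − 3/16·R2.
R3 ← R3 + 15/4·R2.
R4 ← R4 + 15/8·R2.
R5 ← R5 + 33/8·R2.
R3 ← R3 / (-8).
R1 ← R1 + 7/10·R3.
R2 ← R2 + 8/5·R3.
R4 ← R4 + 4·R3.
R5 ← R5 − 22/5·R3.
Swap R4 and R5.
R4 ← R4 / (62/5).
R1 ← R1 + 9/20·R4.
R2 ← R2 − 2/5·R4.
R3 ← R3 + 3/2·R4.
Row 5 reduces to 0 = -1, a contradiction. The system is inconsistent.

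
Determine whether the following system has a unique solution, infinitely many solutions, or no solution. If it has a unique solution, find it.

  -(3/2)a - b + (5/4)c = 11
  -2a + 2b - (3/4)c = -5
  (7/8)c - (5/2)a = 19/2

no solution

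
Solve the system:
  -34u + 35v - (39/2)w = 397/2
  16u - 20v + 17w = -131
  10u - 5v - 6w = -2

Row-reduce:
R1 ← R1 / (-34).
R2 ← R2 − 16·R1.
R3 ← R3 − 10·R1.
R2 ← R2 / (-60/17).
R1 ← R1 + 35/34·R2.
R3 ← R3 − 90/17·R2.
Rank is 2 with 3 unknowns, leaving w free.

infinitely many solutions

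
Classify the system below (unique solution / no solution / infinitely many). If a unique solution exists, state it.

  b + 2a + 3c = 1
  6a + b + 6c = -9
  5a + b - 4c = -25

a = -4, b = 3, c = 2

Row-reduce the augmented matrix:
R1 ← R1 / (2).
R2 ← R2 − 6·R1.
R3 ← R3 − 5·R1.
R2 ← R2 / (-2).
R1 ← R1 − 1/2·R2.
R3 ← R3 + 3/2·R2.
R3 ← R3 / (-37/4).
R1 ← R1 − 3/4·R3.
R2 ← R2 − 3/2·R3.
Reading off the reduced rows gives a = -4, b = 3, c = 2.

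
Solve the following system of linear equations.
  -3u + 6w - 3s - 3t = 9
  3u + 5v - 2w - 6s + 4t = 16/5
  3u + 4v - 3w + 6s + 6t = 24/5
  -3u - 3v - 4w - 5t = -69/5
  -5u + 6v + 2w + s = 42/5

u = 3, v = 3, w = 11/5, s = 1, t = -13/5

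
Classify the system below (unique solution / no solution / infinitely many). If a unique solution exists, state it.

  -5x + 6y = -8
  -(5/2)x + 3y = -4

Row-reduce:
R1 ← R1 / (-5).
R2 ← R2 + 5/2·R1.
Rank is 1 with 2 unknowns, leaving y free.

infinitely many solutions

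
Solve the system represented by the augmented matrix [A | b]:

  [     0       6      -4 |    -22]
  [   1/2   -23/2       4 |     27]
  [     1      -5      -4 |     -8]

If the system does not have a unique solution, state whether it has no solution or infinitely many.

Row-reduce:
Swap R1 and R2.
R1 ← R1 / (1/2).
R3 ← R3 − 1·R1.
R2 ← R2 / (6).
R1 ← R1 + 23·R2.
R3 ← R3 − 18·R2.
Row 3 reduces to 0 = 4, a contradiction. The system is inconsistent.

no solution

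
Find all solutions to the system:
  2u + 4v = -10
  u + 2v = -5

infinitely many solutions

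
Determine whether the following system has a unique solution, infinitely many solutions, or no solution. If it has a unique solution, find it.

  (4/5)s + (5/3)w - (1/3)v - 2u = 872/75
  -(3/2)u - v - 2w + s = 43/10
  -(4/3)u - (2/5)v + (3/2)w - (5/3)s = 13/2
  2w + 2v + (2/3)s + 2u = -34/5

u = -3, v = -3, w = 11/5, s = 6/5

Row-reduce the augmented matrix:
R1 ← R1 / (-2).
R2 ← R2 + 3/2·R1.
R3 ← R3 + 4/3·R1.
R4 ← R4 − 2·R1.
R2 ← R2 / (-3/4).
R1 ← R1 − 1/6·R2.
R3 ← R3 + 8/45·R2.
R4 ← R4 − 5/3·R2.
R3 ← R3 / (313/270).
R1 ← R1 + 14/9·R3.
R2 ← R2 − 13/3·R3.
R4 ← R4 + 32/9·R3.
R4 ← R4 / (-21986/4695).
R1 ← R1 + 5306/1565·R4.
R2 ← R2 − 2518/313·R4.
R3 ← R3 + 3098/1565·R4.
Reading off the reduced rows gives u = -3, v = -3, w = 11/5, s = 6/5.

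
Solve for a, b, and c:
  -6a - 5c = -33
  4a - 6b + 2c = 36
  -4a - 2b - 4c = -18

a = 3, b = -3, c = 3

Row-reduce the augmented matrix:
R1 ← R1 / (-6).
R2 ← R2 − 4·R1.
R3 ← R3 + 4·R1.
R2 ← R2 / (-6).
R3 ← R3 + 2·R2.
R3 ← R3 / (-2/9).
R1 ← R1 − 5/6·R3.
R2 ← R2 − 2/9·R3.
Reading off the reduced rows gives a = 3, b = -3, c = 3.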